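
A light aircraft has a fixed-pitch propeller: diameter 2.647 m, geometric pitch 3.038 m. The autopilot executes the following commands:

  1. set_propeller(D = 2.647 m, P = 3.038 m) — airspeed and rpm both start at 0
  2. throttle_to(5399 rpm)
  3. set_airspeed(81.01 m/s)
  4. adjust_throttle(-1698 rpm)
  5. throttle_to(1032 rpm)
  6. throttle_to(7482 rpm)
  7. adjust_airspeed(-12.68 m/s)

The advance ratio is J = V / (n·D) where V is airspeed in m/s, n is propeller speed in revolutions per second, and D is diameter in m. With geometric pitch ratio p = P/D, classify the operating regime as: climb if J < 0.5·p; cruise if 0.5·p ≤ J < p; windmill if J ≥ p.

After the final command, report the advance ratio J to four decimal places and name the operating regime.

set_propeller: D = 2.647 m, P = 3.038 m (p = P/D = 1.147714); state ← (V=0, rpm=0)
throttle_to(5399): rpm ← 5399
set_airspeed(81.01): V ← 81.01 m/s
adjust_throttle(-1698): rpm ← 5399 -1698 = 3701
throttle_to(1032): rpm ← 1032
throttle_to(7482): rpm ← 7482
adjust_airspeed(-12.68): V ← 81.01 -12.68 = 68.33 m/s
final state: V = 68.33 m/s, rpm = 7482 → n = rpm/60 = 124.700000 rev/s
J = V / (n·D) = 68.33 / (124.700000 × 2.647) = 0.207010
regime bands: climb J<0.5739 | cruise [0.5739, 1.1477) | windmill J≥1.1477
J = 0.2070 → climb

J = 0.2070, regime = climb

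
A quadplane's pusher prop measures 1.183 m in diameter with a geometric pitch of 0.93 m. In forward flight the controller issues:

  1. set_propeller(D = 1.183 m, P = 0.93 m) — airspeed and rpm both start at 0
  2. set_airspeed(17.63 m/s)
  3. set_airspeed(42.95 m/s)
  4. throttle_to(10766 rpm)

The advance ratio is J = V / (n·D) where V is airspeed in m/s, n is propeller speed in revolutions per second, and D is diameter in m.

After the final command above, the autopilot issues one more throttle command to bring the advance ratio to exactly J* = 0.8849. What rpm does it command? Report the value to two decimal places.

set_propeller: D = 1.183 m, P = 0.93 m (p = P/D = 0.786137); state ← (V=0, rpm=0)
set_airspeed(17.63): V ← 17.63 m/s
set_airspeed(42.95): V ← 42.95 m/s
throttle_to(10766): rpm ← 10766
final state: V = 42.95 m/s, rpm = 10766 → n = rpm/60 = 179.433333 rev/s
target J* = 0.8849; solve J* = V/(n·D) for n: n = V/(J*·D) = 42.95/(0.8849 × 1.183) = 41.028367 rev/s
rpm = 60·n = 2461.702002

rpm = 2461.70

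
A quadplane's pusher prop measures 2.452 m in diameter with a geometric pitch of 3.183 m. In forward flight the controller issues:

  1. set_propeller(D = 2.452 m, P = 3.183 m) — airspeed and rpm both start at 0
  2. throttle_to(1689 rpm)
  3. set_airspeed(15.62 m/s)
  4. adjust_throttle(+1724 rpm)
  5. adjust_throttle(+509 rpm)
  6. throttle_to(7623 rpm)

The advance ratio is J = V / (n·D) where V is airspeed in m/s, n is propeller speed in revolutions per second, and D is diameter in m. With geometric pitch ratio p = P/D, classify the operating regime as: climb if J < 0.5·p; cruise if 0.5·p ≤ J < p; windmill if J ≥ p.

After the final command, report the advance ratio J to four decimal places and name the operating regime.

set_propeller: D = 2.452 m, P = 3.183 m (p = P/D = 1.298124); state ← (V=0, rpm=0)
throttle_to(1689): rpm ← 1689
set_airspeed(15.62): V ← 15.62 m/s
adjust_throttle(+1724): rpm ← 1689 +1724 = 3413
adjust_throttle(+509): rpm ← 3413 +509 = 3922
throttle_to(7623): rpm ← 7623
final state: V = 15.62 m/s, rpm = 7623 → n = rpm/60 = 127.050000 rev/s
J = V / (n·D) = 15.62 / (127.050000 × 2.452) = 0.050140
regime bands: climb J<0.6491 | cruise [0.6491, 1.2981) | windmill J≥1.2981
J = 0.0501 → climb

J = 0.0501, regime = climb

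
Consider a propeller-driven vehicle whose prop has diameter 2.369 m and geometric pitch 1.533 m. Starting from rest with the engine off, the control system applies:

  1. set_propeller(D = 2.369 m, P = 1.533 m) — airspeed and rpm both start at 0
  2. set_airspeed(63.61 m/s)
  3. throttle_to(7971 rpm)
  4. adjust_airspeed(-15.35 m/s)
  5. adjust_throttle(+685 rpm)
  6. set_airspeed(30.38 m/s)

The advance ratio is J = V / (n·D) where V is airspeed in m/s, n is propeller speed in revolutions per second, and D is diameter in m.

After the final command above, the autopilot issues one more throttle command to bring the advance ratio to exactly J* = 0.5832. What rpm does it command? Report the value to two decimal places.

set_propeller: D = 2.369 m, P = 1.533 m (p = P/D = 0.647108); state ← (V=0, rpm=0)
set_airspeed(63.61): V ← 63.61 m/s
throttle_to(7971): rpm ← 7971
adjust_airspeed(-15.35): V ← 63.61 -15.35 = 48.26 m/s
adjust_throttle(+685): rpm ← 7971 +685 = 8656
set_airspeed(30.38): V ← 30.38 m/s
final state: V = 30.38 m/s, rpm = 8656 → n = rpm/60 = 144.266667 rev/s
target J* = 0.5832; solve J* = V/(n·D) for n: n = V/(J*·D) = 30.38/(0.5832 × 2.369) = 21.988986 rev/s
rpm = 60·n = 1319.339132

rpm = 1319.34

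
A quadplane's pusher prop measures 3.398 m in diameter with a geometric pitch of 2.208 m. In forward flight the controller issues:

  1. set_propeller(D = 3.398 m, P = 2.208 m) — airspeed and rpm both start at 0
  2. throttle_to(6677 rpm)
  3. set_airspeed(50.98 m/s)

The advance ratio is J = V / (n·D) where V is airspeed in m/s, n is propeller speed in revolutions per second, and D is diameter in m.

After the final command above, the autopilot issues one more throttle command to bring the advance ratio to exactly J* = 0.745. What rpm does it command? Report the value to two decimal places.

set_propeller: D = 3.398 m, P = 2.208 m (p = P/D = 0.649794); state ← (V=0, rpm=0)
throttle_to(6677): rpm ← 6677
set_airspeed(50.98): V ← 50.98 m/s
final state: V = 50.98 m/s, rpm = 6677 → n = rpm/60 = 111.283333 rev/s
target J* = 0.745; solve J* = V/(n·D) for n: n = V/(J*·D) = 50.98/(0.745 × 3.398) = 20.138178 rev/s
rpm = 60·n = 1208.290704

rpm = 1208.29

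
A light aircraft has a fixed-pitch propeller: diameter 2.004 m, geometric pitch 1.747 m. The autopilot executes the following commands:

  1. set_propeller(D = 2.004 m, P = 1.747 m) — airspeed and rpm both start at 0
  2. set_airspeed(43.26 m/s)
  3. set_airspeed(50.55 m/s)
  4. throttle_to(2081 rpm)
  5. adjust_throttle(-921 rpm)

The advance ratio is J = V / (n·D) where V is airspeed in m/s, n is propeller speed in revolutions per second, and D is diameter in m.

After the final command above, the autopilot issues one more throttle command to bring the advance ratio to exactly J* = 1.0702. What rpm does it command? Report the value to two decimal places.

rpm = 1414.20

set_propeller: D = 2.004 m, P = 1.747 m (p = P/D = 0.871756); state ← (V=0, rpm=0)
set_airspeed(43.26): V ← 43.26 m/s
set_airspeed(50.55): V ← 50.55 m/s
throttle_to(2081): rpm ← 2081
adjust_throttle(-921): rpm ← 2081 -921 = 1160
final state: V = 50.55 m/s, rpm = 1160 → n = rpm/60 = 19.333333 rev/s
target J* = 1.0702; solve J* = V/(n·D) for n: n = V/(J*·D) = 50.55/(1.0702 × 2.004) = 23.569941 rev/s
rpm = 60·n = 1414.196462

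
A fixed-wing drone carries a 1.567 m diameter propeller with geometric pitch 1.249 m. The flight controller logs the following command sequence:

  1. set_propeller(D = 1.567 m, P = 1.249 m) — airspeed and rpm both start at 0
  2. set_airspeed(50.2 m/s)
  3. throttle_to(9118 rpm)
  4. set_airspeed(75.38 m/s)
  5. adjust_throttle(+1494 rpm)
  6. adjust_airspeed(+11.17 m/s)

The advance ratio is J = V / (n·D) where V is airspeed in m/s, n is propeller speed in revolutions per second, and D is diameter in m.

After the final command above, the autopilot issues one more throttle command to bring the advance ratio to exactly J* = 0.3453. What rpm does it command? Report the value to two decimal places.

rpm = 9597.38

set_propeller: D = 1.567 m, P = 1.249 m (p = P/D = 0.797064); state ← (V=0, rpm=0)
set_airspeed(50.2): V ← 50.2 m/s
throttle_to(9118): rpm ← 9118
set_airspeed(75.38): V ← 75.38 m/s
adjust_throttle(+1494): rpm ← 9118 +1494 = 10612
adjust_airspeed(+11.17): V ← 75.38 +11.17 = 86.55 m/s
final state: V = 86.55 m/s, rpm = 10612 → n = rpm/60 = 176.866667 rev/s
target J* = 0.3453; solve J* = V/(n·D) for n: n = V/(J*·D) = 86.55/(0.3453 × 1.567) = 159.956354 rev/s
rpm = 60·n = 9597.381262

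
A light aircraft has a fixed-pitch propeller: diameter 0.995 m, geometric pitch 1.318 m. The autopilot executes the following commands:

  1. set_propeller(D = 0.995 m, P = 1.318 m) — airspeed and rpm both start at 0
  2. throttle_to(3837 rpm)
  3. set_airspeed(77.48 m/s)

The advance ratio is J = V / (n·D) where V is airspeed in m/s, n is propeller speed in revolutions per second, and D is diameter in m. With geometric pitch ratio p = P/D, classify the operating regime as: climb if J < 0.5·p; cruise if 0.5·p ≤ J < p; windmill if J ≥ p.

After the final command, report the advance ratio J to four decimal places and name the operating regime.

set_propeller: D = 0.995 m, P = 1.318 m (p = P/D = 1.324623); state ← (V=0, rpm=0)
throttle_to(3837): rpm ← 3837
set_airspeed(77.48): V ← 77.48 m/s
final state: V = 77.48 m/s, rpm = 3837 → n = rpm/60 = 63.950000 rev/s
J = V / (n·D) = 77.48 / (63.950000 × 0.995) = 1.217660
regime bands: climb J<0.6623 | cruise [0.6623, 1.3246) | windmill J≥1.3246
J = 1.2177 → cruise

J = 1.2177, regime = cruise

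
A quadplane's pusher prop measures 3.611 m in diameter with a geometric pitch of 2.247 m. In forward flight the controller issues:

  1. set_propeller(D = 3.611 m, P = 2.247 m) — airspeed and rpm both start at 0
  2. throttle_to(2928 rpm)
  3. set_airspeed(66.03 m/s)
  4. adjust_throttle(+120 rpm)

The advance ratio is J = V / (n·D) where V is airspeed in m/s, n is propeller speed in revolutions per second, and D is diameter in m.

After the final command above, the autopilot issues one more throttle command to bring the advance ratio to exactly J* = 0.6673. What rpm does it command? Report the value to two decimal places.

rpm = 1644.16

set_propeller: D = 3.611 m, P = 2.247 m (p = P/D = 0.622265); state ← (V=0, rpm=0)
throttle_to(2928): rpm ← 2928
set_airspeed(66.03): V ← 66.03 m/s
adjust_throttle(+120): rpm ← 2928 +120 = 3048
final state: V = 66.03 m/s, rpm = 3048 → n = rpm/60 = 50.800000 rev/s
target J* = 0.6673; solve J* = V/(n·D) for n: n = V/(J*·D) = 66.03/(0.6673 × 3.611) = 27.402658 rev/s
rpm = 60·n = 1644.159455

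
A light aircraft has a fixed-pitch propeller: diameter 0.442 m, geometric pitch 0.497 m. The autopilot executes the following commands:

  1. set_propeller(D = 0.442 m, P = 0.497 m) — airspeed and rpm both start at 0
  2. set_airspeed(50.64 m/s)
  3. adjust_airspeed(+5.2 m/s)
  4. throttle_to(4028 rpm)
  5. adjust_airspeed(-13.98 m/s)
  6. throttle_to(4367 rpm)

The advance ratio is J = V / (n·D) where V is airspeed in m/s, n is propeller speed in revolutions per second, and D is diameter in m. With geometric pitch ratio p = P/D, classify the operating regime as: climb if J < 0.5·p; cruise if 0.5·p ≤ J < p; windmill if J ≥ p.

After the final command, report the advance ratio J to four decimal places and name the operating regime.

set_propeller: D = 0.442 m, P = 0.497 m (p = P/D = 1.124434); state ← (V=0, rpm=0)
set_airspeed(50.64): V ← 50.64 m/s
adjust_airspeed(+5.2): V ← 50.64 +5.2 = 55.84 m/s
throttle_to(4028): rpm ← 4028
adjust_airspeed(-13.98): V ← 55.84 -13.98 = 41.86 m/s
throttle_to(4367): rpm ← 4367
final state: V = 41.86 m/s, rpm = 4367 → n = rpm/60 = 72.783333 rev/s
J = V / (n·D) = 41.86 / (72.783333 × 0.442) = 1.301203
regime bands: climb J<0.5622 | cruise [0.5622, 1.1244) | windmill J≥1.1244
J = 1.3012 → windmill

J = 1.3012, regime = windmill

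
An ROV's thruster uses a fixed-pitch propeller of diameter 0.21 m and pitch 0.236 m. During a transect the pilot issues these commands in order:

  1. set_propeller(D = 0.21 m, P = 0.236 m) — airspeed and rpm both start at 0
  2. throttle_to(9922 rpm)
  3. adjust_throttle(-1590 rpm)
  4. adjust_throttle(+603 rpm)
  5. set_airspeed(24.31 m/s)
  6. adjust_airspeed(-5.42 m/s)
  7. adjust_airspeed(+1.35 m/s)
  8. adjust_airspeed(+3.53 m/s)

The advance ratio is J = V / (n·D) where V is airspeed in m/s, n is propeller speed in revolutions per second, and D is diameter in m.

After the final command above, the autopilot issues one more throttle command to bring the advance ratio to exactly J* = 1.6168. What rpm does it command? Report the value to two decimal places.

set_propeller: D = 0.21 m, P = 0.236 m (p = P/D = 1.123810); state ← (V=0, rpm=0)
throttle_to(9922): rpm ← 9922
adjust_throttle(-1590): rpm ← 9922 -1590 = 8332
adjust_throttle(+603): rpm ← 8332 +603 = 8935
set_airspeed(24.31): V ← 24.31 m/s
adjust_airspeed(-5.42): V ← 24.31 -5.42 = 18.89 m/s
adjust_airspeed(+1.35): V ← 18.89 +1.35 = 20.24 m/s
adjust_airspeed(+3.53): V ← 20.24 +3.53 = 23.77 m/s
final state: V = 23.77 m/s, rpm = 8935 → n = rpm/60 = 148.916667 rev/s
target J* = 1.6168; solve J* = V/(n·D) for n: n = V/(J*·D) = 23.77/(1.6168 × 0.21) = 70.008954 rev/s
rpm = 60·n = 4200.537216

rpm = 4200.54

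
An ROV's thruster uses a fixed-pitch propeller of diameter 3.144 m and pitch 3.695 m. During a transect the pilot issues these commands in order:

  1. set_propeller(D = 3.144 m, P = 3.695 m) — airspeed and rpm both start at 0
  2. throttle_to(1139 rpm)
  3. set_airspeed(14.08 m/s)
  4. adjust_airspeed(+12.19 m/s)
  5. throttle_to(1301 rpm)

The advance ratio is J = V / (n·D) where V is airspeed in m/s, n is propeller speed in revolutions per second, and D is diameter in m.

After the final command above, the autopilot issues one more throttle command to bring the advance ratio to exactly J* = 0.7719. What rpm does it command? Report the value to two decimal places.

set_propeller: D = 3.144 m, P = 3.695 m (p = P/D = 1.175254); state ← (V=0, rpm=0)
throttle_to(1139): rpm ← 1139
set_airspeed(14.08): V ← 14.08 m/s
adjust_airspeed(+12.19): V ← 14.08 +12.19 = 26.27 m/s
throttle_to(1301): rpm ← 1301
final state: V = 26.27 m/s, rpm = 1301 → n = rpm/60 = 21.683333 rev/s
target J* = 0.7719; solve J* = V/(n·D) for n: n = V/(J*·D) = 26.27/(0.7719 × 3.144) = 10.824716 rev/s
rpm = 60·n = 649.482935

rpm = 649.48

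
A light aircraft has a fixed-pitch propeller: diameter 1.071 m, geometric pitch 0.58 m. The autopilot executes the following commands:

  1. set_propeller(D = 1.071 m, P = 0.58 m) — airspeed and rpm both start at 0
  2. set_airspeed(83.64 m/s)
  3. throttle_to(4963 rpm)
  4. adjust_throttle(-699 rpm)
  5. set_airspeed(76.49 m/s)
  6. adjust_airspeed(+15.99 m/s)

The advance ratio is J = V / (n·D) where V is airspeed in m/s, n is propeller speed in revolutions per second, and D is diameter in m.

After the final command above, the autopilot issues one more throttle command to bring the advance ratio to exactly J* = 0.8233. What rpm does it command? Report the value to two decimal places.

rpm = 6292.91

set_propeller: D = 1.071 m, P = 0.58 m (p = P/D = 0.541550); state ← (V=0, rpm=0)
set_airspeed(83.64): V ← 83.64 m/s
throttle_to(4963): rpm ← 4963
adjust_throttle(-699): rpm ← 4963 -699 = 4264
set_airspeed(76.49): V ← 76.49 m/s
adjust_airspeed(+15.99): V ← 76.49 +15.99 = 92.48 m/s
final state: V = 92.48 m/s, rpm = 4264 → n = rpm/60 = 71.066667 rev/s
target J* = 0.8233; solve J* = V/(n·D) for n: n = V/(J*·D) = 92.48/(0.8233 × 1.071) = 104.881825 rev/s
rpm = 60·n = 6292.909487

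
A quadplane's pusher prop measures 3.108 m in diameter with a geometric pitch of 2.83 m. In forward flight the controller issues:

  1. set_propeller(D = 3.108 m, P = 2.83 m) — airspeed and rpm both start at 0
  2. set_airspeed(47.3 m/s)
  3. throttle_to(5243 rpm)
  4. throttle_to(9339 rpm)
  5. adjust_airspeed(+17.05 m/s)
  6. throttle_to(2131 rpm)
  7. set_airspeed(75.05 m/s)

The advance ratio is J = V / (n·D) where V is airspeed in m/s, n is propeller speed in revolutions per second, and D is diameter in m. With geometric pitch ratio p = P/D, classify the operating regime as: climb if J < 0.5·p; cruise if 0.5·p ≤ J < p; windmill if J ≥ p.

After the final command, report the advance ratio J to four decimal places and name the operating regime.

set_propeller: D = 3.108 m, P = 2.83 m (p = P/D = 0.910553); state ← (V=0, rpm=0)
set_airspeed(47.3): V ← 47.3 m/s
throttle_to(5243): rpm ← 5243
throttle_to(9339): rpm ← 9339
adjust_airspeed(+17.05): V ← 47.3 +17.05 = 64.35 m/s
throttle_to(2131): rpm ← 2131
set_airspeed(75.05): V ← 75.05 m/s
final state: V = 75.05 m/s, rpm = 2131 → n = rpm/60 = 35.516667 rev/s
J = V / (n·D) = 75.05 / (35.516667 × 3.108) = 0.679888
regime bands: climb J<0.4553 | cruise [0.4553, 0.9106) | windmill J≥0.9106
J = 0.6799 → cruise

J = 0.6799, regime = cruise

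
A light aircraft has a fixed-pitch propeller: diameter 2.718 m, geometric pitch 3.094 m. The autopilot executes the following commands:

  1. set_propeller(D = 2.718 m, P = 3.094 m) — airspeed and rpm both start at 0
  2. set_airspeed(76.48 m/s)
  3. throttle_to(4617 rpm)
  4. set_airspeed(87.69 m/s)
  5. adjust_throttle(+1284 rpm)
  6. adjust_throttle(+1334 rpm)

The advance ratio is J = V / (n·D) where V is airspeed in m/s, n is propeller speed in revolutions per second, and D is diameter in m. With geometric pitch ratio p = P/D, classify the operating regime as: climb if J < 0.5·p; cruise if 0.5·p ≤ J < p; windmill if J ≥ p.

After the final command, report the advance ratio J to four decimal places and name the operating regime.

set_propeller: D = 2.718 m, P = 3.094 m (p = P/D = 1.138337); state ← (V=0, rpm=0)
set_airspeed(76.48): V ← 76.48 m/s
throttle_to(4617): rpm ← 4617
set_airspeed(87.69): V ← 87.69 m/s
adjust_throttle(+1284): rpm ← 4617 +1284 = 5901
adjust_throttle(+1334): rpm ← 5901 +1334 = 7235
final state: V = 87.69 m/s, rpm = 7235 → n = rpm/60 = 120.583333 rev/s
J = V / (n·D) = 87.69 / (120.583333 × 2.718) = 0.267555
regime bands: climb J<0.5692 | cruise [0.5692, 1.1383) | windmill J≥1.1383
J = 0.2676 → climb

J = 0.2676, regime = climb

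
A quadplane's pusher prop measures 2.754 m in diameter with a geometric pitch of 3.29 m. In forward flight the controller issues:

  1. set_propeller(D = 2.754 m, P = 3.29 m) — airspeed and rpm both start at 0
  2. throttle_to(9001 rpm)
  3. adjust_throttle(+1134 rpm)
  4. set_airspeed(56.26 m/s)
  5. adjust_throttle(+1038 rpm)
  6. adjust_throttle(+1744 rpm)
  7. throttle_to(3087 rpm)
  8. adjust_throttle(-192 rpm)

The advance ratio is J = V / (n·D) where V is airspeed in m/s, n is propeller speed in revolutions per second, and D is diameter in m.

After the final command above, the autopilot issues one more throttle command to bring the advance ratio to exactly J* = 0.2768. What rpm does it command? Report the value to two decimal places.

rpm = 4428.14

set_propeller: D = 2.754 m, P = 3.29 m (p = P/D = 1.194626); state ← (V=0, rpm=0)
throttle_to(9001): rpm ← 9001
adjust_throttle(+1134): rpm ← 9001 +1134 = 10135
set_airspeed(56.26): V ← 56.26 m/s
adjust_throttle(+1038): rpm ← 10135 +1038 = 11173
adjust_throttle(+1744): rpm ← 11173 +1744 = 12917
throttle_to(3087): rpm ← 3087
adjust_throttle(-192): rpm ← 3087 -192 = 2895
final state: V = 56.26 m/s, rpm = 2895 → n = rpm/60 = 48.250000 rev/s
target J* = 0.2768; solve J* = V/(n·D) for n: n = V/(J*·D) = 56.26/(0.2768 × 2.754) = 73.802268 rev/s
rpm = 60·n = 4428.136059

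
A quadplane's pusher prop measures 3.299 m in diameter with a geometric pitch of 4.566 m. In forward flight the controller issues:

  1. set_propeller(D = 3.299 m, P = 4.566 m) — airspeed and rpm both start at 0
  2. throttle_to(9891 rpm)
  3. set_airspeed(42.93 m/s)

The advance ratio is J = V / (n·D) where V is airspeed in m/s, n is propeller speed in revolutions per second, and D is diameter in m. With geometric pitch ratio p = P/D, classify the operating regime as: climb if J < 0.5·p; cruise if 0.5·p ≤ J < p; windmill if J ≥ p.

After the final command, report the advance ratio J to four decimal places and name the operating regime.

J = 0.0789, regime = climb

set_propeller: D = 3.299 m, P = 4.566 m (p = P/D = 1.384056); state ← (V=0, rpm=0)
throttle_to(9891): rpm ← 9891
set_airspeed(42.93): V ← 42.93 m/s
final state: V = 42.93 m/s, rpm = 9891 → n = rpm/60 = 164.850000 rev/s
J = V / (n·D) = 42.93 / (164.850000 × 3.299) = 0.078939
regime bands: climb J<0.6920 | cruise [0.6920, 1.3841) | windmill J≥1.3841
J = 0.0789 → climb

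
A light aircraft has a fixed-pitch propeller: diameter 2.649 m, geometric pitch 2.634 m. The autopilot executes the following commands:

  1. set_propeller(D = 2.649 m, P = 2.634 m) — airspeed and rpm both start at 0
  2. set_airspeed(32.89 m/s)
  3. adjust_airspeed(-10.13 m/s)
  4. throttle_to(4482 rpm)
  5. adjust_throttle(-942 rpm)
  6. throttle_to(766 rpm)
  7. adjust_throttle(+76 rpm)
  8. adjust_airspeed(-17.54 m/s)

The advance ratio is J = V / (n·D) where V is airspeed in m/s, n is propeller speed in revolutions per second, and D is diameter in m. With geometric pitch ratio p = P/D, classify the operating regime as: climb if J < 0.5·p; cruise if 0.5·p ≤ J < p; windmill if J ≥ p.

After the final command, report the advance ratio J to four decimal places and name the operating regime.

J = 0.1404, regime = climb

set_propeller: D = 2.649 m, P = 2.634 m (p = P/D = 0.994337); state ← (V=0, rpm=0)
set_airspeed(32.89): V ← 32.89 m/s
adjust_airspeed(-10.13): V ← 32.89 -10.13 = 22.76 m/s
throttle_to(4482): rpm ← 4482
adjust_throttle(-942): rpm ← 4482 -942 = 3540
throttle_to(766): rpm ← 766
adjust_throttle(+76): rpm ← 766 +76 = 842
adjust_airspeed(-17.54): V ← 22.76 -17.54 = 5.22 m/s
final state: V = 5.22 m/s, rpm = 842 → n = rpm/60 = 14.033333 rev/s
J = V / (n·D) = 5.22 / (14.033333 × 2.649) = 0.140420
regime bands: climb J<0.4972 | cruise [0.4972, 0.9943) | windmill J≥0.9943
J = 0.1404 → climb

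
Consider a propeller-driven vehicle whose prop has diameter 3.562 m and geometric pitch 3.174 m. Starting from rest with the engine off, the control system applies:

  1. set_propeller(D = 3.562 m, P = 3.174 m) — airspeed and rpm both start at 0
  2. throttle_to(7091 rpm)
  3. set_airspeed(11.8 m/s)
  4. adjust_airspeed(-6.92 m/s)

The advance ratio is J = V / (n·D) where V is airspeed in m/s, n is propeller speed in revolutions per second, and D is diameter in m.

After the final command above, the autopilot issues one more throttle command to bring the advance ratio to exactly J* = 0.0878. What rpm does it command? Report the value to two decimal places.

set_propeller: D = 3.562 m, P = 3.174 m (p = P/D = 0.891072); state ← (V=0, rpm=0)
throttle_to(7091): rpm ← 7091
set_airspeed(11.8): V ← 11.8 m/s
adjust_airspeed(-6.92): V ← 11.8 -6.92 = 4.88 m/s
final state: V = 4.88 m/s, rpm = 7091 → n = rpm/60 = 118.183333 rev/s
target J* = 0.0878; solve J* = V/(n·D) for n: n = V/(J*·D) = 4.88/(0.0878 × 3.562) = 15.603836 rev/s
rpm = 60·n = 936.230190

rpm = 936.23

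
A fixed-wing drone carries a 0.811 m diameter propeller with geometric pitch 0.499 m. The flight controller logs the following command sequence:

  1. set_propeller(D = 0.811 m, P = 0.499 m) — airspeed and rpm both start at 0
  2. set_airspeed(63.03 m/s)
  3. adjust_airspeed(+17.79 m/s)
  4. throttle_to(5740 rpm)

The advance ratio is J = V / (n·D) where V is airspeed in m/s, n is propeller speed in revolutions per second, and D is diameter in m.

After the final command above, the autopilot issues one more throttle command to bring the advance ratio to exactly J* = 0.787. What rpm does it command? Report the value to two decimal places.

rpm = 7597.57

set_propeller: D = 0.811 m, P = 0.499 m (p = P/D = 0.615290); state ← (V=0, rpm=0)
set_airspeed(63.03): V ← 63.03 m/s
adjust_airspeed(+17.79): V ← 63.03 +17.79 = 80.82 m/s
throttle_to(5740): rpm ← 5740
final state: V = 80.82 m/s, rpm = 5740 → n = rpm/60 = 95.666667 rev/s
target J* = 0.787; solve J* = V/(n·D) for n: n = V/(J*·D) = 80.82/(0.787 × 0.811) = 126.626108 rev/s
rpm = 60·n = 7597.566498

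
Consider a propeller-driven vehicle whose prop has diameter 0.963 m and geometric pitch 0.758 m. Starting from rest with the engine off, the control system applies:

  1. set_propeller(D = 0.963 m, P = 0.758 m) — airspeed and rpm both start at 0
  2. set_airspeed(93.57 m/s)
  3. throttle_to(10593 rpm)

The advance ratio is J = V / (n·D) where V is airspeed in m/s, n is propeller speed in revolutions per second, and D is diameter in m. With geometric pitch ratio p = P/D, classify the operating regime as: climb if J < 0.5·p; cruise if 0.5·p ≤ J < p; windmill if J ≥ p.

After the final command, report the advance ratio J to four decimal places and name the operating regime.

set_propeller: D = 0.963 m, P = 0.758 m (p = P/D = 0.787124); state ← (V=0, rpm=0)
set_airspeed(93.57): V ← 93.57 m/s
throttle_to(10593): rpm ← 10593
final state: V = 93.57 m/s, rpm = 10593 → n = rpm/60 = 176.550000 rev/s
J = V / (n·D) = 93.57 / (176.550000 × 0.963) = 0.550355
regime bands: climb J<0.3936 | cruise [0.3936, 0.7871) | windmill J≥0.7871
J = 0.5504 → cruise

J = 0.5504, regime = cruise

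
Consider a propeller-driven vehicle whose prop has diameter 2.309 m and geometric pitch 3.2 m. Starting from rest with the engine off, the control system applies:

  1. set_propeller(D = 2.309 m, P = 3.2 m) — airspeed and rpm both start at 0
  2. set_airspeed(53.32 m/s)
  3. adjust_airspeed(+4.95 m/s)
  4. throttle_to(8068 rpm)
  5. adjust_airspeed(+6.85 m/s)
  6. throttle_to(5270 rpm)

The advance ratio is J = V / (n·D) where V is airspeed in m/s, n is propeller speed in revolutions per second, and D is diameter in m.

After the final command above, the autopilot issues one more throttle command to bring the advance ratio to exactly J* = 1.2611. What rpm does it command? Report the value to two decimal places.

rpm = 1341.81

set_propeller: D = 2.309 m, P = 3.2 m (p = P/D = 1.385881); state ← (V=0, rpm=0)
set_airspeed(53.32): V ← 53.32 m/s
adjust_airspeed(+4.95): V ← 53.32 +4.95 = 58.27 m/s
throttle_to(8068): rpm ← 8068
adjust_airspeed(+6.85): V ← 58.27 +6.85 = 65.12 m/s
throttle_to(5270): rpm ← 5270
final state: V = 65.12 m/s, rpm = 5270 → n = rpm/60 = 87.833333 rev/s
target J* = 1.2611; solve J* = V/(n·D) for n: n = V/(J*·D) = 65.12/(1.2611 × 2.309) = 22.363560 rev/s
rpm = 60·n = 1341.813582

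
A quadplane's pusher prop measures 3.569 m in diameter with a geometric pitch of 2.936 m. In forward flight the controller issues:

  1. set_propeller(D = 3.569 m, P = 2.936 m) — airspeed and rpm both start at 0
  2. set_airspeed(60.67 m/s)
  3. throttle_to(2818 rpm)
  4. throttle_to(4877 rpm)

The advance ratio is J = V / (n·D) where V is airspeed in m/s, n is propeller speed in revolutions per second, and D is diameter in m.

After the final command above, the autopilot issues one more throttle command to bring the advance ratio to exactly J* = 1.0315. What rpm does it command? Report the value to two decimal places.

set_propeller: D = 3.569 m, P = 2.936 m (p = P/D = 0.822639); state ← (V=0, rpm=0)
set_airspeed(60.67): V ← 60.67 m/s
throttle_to(2818): rpm ← 2818
throttle_to(4877): rpm ← 4877
final state: V = 60.67 m/s, rpm = 4877 → n = rpm/60 = 81.283333 rev/s
target J* = 1.0315; solve J* = V/(n·D) for n: n = V/(J*·D) = 60.67/(1.0315 × 3.569) = 16.480038 rev/s
rpm = 60·n = 988.802293

rpm = 988.80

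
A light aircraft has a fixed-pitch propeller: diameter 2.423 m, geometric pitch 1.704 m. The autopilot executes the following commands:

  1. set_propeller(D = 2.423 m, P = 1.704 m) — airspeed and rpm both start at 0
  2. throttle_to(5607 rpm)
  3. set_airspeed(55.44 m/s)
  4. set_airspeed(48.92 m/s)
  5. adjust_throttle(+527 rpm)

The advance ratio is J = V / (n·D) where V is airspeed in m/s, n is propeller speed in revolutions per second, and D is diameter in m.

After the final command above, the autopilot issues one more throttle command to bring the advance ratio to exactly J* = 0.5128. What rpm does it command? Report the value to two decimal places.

set_propeller: D = 2.423 m, P = 1.704 m (p = P/D = 0.703260); state ← (V=0, rpm=0)
throttle_to(5607): rpm ← 5607
set_airspeed(55.44): V ← 55.44 m/s
set_airspeed(48.92): V ← 48.92 m/s
adjust_throttle(+527): rpm ← 5607 +527 = 6134
final state: V = 48.92 m/s, rpm = 6134 → n = rpm/60 = 102.233333 rev/s
target J* = 0.5128; solve J* = V/(n·D) for n: n = V/(J*·D) = 48.92/(0.5128 × 2.423) = 39.371777 rev/s
rpm = 60·n = 2362.306626

rpm = 2362.31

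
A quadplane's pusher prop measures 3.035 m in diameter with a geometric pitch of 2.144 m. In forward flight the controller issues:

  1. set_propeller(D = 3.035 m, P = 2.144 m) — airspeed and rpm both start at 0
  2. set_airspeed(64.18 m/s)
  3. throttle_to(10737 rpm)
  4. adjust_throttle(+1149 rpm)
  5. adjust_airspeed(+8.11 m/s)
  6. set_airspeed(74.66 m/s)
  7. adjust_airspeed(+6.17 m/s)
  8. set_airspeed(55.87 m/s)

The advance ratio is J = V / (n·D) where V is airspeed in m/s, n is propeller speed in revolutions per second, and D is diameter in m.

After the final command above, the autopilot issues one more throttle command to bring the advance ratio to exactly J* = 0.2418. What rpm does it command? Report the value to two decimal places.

rpm = 4567.88

set_propeller: D = 3.035 m, P = 2.144 m (p = P/D = 0.706425); state ← (V=0, rpm=0)
set_airspeed(64.18): V ← 64.18 m/s
throttle_to(10737): rpm ← 10737
adjust_throttle(+1149): rpm ← 10737 +1149 = 11886
adjust_airspeed(+8.11): V ← 64.18 +8.11 = 72.29 m/s
set_airspeed(74.66): V ← 74.66 m/s
adjust_airspeed(+6.17): V ← 74.66 +6.17 = 80.83 m/s
set_airspeed(55.87): V ← 55.87 m/s
final state: V = 55.87 m/s, rpm = 11886 → n = rpm/60 = 198.100000 rev/s
target J* = 0.2418; solve J* = V/(n·D) for n: n = V/(J*·D) = 55.87/(0.2418 × 3.035) = 76.131376 rev/s
rpm = 60·n = 4567.882561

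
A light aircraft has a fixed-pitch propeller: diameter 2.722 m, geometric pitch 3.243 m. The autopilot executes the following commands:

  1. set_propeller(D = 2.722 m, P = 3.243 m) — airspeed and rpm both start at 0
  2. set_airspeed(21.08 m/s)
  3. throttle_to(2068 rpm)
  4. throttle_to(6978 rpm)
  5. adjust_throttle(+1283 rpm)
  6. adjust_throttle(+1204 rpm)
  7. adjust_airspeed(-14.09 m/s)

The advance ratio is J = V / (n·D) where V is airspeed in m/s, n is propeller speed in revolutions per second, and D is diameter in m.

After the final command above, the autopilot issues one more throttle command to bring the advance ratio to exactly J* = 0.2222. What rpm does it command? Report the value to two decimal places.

set_propeller: D = 2.722 m, P = 3.243 m (p = P/D = 1.191403); state ← (V=0, rpm=0)
set_airspeed(21.08): V ← 21.08 m/s
throttle_to(2068): rpm ← 2068
throttle_to(6978): rpm ← 6978
adjust_throttle(+1283): rpm ← 6978 +1283 = 8261
adjust_throttle(+1204): rpm ← 8261 +1204 = 9465
adjust_airspeed(-14.09): V ← 21.08 -14.09 = 6.99 m/s
final state: V = 6.99 m/s, rpm = 9465 → n = rpm/60 = 157.750000 rev/s
target J* = 0.2222; solve J* = V/(n·D) for n: n = V/(J*·D) = 6.99/(0.2222 × 2.722) = 11.556997 rev/s
rpm = 60·n = 693.419820

rpm = 693.42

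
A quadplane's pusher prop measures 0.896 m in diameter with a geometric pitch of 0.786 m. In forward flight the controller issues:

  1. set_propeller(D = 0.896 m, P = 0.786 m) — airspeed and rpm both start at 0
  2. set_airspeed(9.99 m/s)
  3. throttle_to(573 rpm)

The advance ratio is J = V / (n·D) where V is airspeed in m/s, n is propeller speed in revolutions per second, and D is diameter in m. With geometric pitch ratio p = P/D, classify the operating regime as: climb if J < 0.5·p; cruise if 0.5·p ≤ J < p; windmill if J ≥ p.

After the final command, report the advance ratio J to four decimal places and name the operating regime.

set_propeller: D = 0.896 m, P = 0.786 m (p = P/D = 0.877232); state ← (V=0, rpm=0)
set_airspeed(9.99): V ← 9.99 m/s
throttle_to(573): rpm ← 573
final state: V = 9.99 m/s, rpm = 573 → n = rpm/60 = 9.550000 rev/s
J = V / (n·D) = 9.99 / (9.550000 × 0.896) = 1.167493
regime bands: climb J<0.4386 | cruise [0.4386, 0.8772) | windmill J≥0.8772
J = 1.1675 → windmill

J = 1.1675, regime = windmill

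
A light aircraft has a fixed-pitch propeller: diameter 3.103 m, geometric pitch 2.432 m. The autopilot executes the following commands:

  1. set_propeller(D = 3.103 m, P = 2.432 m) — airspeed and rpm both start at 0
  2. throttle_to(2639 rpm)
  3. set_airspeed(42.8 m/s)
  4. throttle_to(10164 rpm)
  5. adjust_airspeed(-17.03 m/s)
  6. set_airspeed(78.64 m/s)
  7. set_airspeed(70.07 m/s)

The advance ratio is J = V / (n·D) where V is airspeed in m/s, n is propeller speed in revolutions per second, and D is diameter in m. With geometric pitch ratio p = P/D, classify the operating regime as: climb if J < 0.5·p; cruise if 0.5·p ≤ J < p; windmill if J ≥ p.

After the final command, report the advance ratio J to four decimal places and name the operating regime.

J = 0.1333, regime = climb

set_propeller: D = 3.103 m, P = 2.432 m (p = P/D = 0.783758); state ← (V=0, rpm=0)
throttle_to(2639): rpm ← 2639
set_airspeed(42.8): V ← 42.8 m/s
throttle_to(10164): rpm ← 10164
adjust_airspeed(-17.03): V ← 42.8 -17.03 = 25.77 m/s
set_airspeed(78.64): V ← 78.64 m/s
set_airspeed(70.07): V ← 70.07 m/s
final state: V = 70.07 m/s, rpm = 10164 → n = rpm/60 = 169.400000 rev/s
J = V / (n·D) = 70.07 / (169.400000 × 3.103) = 0.133302
regime bands: climb J<0.3919 | cruise [0.3919, 0.7838) | windmill J≥0.7838
J = 0.1333 → climb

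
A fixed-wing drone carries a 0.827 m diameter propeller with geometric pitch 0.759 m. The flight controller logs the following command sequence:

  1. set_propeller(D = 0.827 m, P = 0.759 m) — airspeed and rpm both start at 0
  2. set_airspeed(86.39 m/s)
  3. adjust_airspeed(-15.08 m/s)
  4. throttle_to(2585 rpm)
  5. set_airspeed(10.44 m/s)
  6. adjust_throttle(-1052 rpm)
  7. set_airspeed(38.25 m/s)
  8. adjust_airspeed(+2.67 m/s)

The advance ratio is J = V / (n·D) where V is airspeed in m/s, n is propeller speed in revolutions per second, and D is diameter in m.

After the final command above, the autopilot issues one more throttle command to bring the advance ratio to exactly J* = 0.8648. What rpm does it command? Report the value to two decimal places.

set_propeller: D = 0.827 m, P = 0.759 m (p = P/D = 0.917775); state ← (V=0, rpm=0)
set_airspeed(86.39): V ← 86.39 m/s
adjust_airspeed(-15.08): V ← 86.39 -15.08 = 71.31 m/s
throttle_to(2585): rpm ← 2585
set_airspeed(10.44): V ← 10.44 m/s
adjust_throttle(-1052): rpm ← 2585 -1052 = 1533
set_airspeed(38.25): V ← 38.25 m/s
adjust_airspeed(+2.67): V ← 38.25 +2.67 = 40.92 m/s
final state: V = 40.92 m/s, rpm = 1533 → n = rpm/60 = 25.550000 rev/s
target J* = 0.8648; solve J* = V/(n·D) for n: n = V/(J*·D) = 40.92/(0.8648 × 0.827) = 57.215597 rev/s
rpm = 60·n = 3432.935826

rpm = 3432.94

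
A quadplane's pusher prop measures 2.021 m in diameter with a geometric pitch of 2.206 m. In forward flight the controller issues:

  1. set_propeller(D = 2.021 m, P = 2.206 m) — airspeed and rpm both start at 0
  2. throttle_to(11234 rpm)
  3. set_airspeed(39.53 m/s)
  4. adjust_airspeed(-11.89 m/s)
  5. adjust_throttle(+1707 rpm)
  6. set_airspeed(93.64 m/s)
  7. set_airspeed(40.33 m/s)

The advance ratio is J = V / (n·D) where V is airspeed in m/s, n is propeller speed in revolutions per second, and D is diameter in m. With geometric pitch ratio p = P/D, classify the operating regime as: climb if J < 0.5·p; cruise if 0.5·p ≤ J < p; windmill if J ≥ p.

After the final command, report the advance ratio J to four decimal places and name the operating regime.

set_propeller: D = 2.021 m, P = 2.206 m (p = P/D = 1.091539); state ← (V=0, rpm=0)
throttle_to(11234): rpm ← 11234
set_airspeed(39.53): V ← 39.53 m/s
adjust_airspeed(-11.89): V ← 39.53 -11.89 = 27.64 m/s
adjust_throttle(+1707): rpm ← 11234 +1707 = 12941
set_airspeed(93.64): V ← 93.64 m/s
set_airspeed(40.33): V ← 40.33 m/s
final state: V = 40.33 m/s, rpm = 12941 → n = rpm/60 = 215.683333 rev/s
J = V / (n·D) = 40.33 / (215.683333 × 2.021) = 0.092522
regime bands: climb J<0.5458 | cruise [0.5458, 1.0915) | windmill J≥1.0915
J = 0.0925 → climb

J = 0.0925, regime = climb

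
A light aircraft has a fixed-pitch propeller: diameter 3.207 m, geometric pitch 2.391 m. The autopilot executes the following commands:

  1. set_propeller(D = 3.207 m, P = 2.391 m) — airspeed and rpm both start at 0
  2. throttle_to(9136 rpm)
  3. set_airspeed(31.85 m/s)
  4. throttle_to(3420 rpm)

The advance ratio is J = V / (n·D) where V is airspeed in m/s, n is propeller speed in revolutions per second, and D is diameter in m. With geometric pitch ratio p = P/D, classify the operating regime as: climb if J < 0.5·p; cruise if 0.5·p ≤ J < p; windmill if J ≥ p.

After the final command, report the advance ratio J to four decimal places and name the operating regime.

set_propeller: D = 3.207 m, P = 2.391 m (p = P/D = 0.745557); state ← (V=0, rpm=0)
throttle_to(9136): rpm ← 9136
set_airspeed(31.85): V ← 31.85 m/s
throttle_to(3420): rpm ← 3420
final state: V = 31.85 m/s, rpm = 3420 → n = rpm/60 = 57.000000 rev/s
J = V / (n·D) = 31.85 / (57.000000 × 3.207) = 0.174235
regime bands: climb J<0.3728 | cruise [0.3728, 0.7456) | windmill J≥0.7456
J = 0.1742 → climb

J = 0.1742, regime = climb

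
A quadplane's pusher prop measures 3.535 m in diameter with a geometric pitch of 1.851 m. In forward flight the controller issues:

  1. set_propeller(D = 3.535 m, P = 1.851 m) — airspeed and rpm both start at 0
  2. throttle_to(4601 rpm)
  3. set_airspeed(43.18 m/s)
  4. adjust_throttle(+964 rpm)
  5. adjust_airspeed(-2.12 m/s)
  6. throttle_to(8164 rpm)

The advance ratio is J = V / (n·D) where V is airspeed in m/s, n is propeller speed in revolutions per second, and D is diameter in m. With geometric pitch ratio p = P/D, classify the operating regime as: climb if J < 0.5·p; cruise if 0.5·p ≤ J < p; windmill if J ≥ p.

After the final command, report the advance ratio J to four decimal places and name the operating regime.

J = 0.0854, regime = climb

set_propeller: D = 3.535 m, P = 1.851 m (p = P/D = 0.523621); state ← (V=0, rpm=0)
throttle_to(4601): rpm ← 4601
set_airspeed(43.18): V ← 43.18 m/s
adjust_throttle(+964): rpm ← 4601 +964 = 5565
adjust_airspeed(-2.12): V ← 43.18 -2.12 = 41.06 m/s
throttle_to(8164): rpm ← 8164
final state: V = 41.06 m/s, rpm = 8164 → n = rpm/60 = 136.066667 rev/s
J = V / (n·D) = 41.06 / (136.066667 × 3.535) = 0.085365
regime bands: climb J<0.2618 | cruise [0.2618, 0.5236) | windmill J≥0.5236
J = 0.0854 → climb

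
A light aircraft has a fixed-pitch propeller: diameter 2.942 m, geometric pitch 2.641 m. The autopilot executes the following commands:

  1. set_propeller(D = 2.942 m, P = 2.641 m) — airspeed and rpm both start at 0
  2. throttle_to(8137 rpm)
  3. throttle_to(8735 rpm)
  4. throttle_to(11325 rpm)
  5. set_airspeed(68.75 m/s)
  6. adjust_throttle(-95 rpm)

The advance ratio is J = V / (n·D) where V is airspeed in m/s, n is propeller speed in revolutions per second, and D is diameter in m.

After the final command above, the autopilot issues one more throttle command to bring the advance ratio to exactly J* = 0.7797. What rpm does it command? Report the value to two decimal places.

set_propeller: D = 2.942 m, P = 2.641 m (p = P/D = 0.897689); state ← (V=0, rpm=0)
throttle_to(8137): rpm ← 8137
throttle_to(8735): rpm ← 8735
throttle_to(11325): rpm ← 11325
set_airspeed(68.75): V ← 68.75 m/s
adjust_throttle(-95): rpm ← 11325 -95 = 11230
final state: V = 68.75 m/s, rpm = 11230 → n = rpm/60 = 187.166667 rev/s
target J* = 0.7797; solve J* = V/(n·D) for n: n = V/(J*·D) = 68.75/(0.7797 × 2.942) = 29.971087 rev/s
rpm = 60·n = 1798.265243

rpm = 1798.27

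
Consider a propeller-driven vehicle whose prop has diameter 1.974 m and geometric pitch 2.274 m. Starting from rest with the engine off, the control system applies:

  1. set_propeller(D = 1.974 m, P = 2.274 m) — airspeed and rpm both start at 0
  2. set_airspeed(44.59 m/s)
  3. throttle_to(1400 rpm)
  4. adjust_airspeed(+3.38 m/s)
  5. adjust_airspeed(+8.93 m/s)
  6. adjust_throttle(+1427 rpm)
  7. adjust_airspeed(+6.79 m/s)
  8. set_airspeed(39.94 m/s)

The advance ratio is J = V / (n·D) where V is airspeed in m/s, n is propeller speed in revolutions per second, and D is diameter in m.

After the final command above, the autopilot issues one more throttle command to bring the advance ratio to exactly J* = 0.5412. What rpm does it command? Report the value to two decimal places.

set_propeller: D = 1.974 m, P = 2.274 m (p = P/D = 1.151976); state ← (V=0, rpm=0)
set_airspeed(44.59): V ← 44.59 m/s
throttle_to(1400): rpm ← 1400
adjust_airspeed(+3.38): V ← 44.59 +3.38 = 47.97 m/s
adjust_airspeed(+8.93): V ← 47.97 +8.93 = 56.9 m/s
adjust_throttle(+1427): rpm ← 1400 +1427 = 2827
adjust_airspeed(+6.79): V ← 56.9 +6.79 = 63.69 m/s
set_airspeed(39.94): V ← 39.94 m/s
final state: V = 39.94 m/s, rpm = 2827 → n = rpm/60 = 47.116667 rev/s
target J* = 0.5412; solve J* = V/(n·D) for n: n = V/(J*·D) = 39.94/(0.5412 × 1.974) = 37.385494 rev/s
rpm = 60·n = 2243.129643

rpm = 2243.13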